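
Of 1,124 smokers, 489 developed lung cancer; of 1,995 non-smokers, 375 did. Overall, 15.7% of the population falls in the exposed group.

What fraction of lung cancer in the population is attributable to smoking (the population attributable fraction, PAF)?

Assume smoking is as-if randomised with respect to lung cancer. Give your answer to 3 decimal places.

p₁ = P(outcome | exposed) = 489/1124 = 0.43505
p₀ = P(outcome | unexposed) = 375/1995 = 0.18797
Overall risk P(Y=1) = π·p₁ + (1−π)·p₀ = 0.157×0.43505 + 0.843×0.18797 = 0.22676.
Under exogeneity, PAF = [P(Y=1) − p₀] / P(Y=1).
PAF = (0.22676 − 0.18797) / 0.22676 ≈ 0.1711

PAF ≈ 0.171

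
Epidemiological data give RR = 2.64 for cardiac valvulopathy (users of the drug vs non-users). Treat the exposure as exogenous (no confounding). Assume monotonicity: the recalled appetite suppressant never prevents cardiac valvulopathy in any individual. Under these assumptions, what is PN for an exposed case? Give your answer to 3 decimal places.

Under exogeneity and monotonicity, PN = (RR − 1) / RR = 1 − 1/RR.
PN = (2.64 − 1) / 2.64 = 1.64 / 2.64 ≈ 0.6212

PN ≈ 0.621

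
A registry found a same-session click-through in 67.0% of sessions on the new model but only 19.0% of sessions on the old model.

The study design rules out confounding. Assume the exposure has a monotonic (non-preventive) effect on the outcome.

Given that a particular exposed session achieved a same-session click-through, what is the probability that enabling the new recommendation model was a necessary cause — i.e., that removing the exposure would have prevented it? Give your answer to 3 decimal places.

p₁ = 0.67, p₀ = 0.19.
Under exogeneity and monotonicity, PN = (p₁ − p₀) / p₁.
PN = (0.67 − 0.19) / 0.67 = 0.48 / 0.67 ≈ 0.7164

PN ≈ 0.716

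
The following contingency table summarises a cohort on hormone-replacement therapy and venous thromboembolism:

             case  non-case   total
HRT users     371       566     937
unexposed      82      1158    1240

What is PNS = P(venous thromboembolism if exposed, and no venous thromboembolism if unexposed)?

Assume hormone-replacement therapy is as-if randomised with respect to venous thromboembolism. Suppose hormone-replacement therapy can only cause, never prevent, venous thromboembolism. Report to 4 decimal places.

PNS ≈ 0.3298

p₁ = P(outcome | exposed) = 371/937 = 0.39594
p₀ = P(outcome | unexposed) = 82/1240 = 0.066129
Under exogeneity and monotonicity, PNS = p₁ − p₀.
PNS = 0.39594 − 0.066129 = 0.32982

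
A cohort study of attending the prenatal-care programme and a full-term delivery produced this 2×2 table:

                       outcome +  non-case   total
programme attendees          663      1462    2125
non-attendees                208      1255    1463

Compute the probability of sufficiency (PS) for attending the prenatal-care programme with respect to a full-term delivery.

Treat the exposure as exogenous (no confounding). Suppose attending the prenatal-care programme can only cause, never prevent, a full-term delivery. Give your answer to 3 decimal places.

PS ≈ 0.198

p₁ = P(outcome | exposed) = 663/2125 = 0.312
p₀ = P(outcome | unexposed) = 208/1463 = 0.14217
Under exogeneity and monotonicity, PS = (p₁ − p₀)/(1 − p₀).
PS = (0.312 − 0.14217) / 0.85783 ≈ 0.1980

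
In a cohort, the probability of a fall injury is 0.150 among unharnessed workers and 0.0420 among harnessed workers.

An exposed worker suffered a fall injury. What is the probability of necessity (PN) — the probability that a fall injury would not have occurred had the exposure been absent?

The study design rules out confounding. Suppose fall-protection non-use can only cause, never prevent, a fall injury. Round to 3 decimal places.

PN ≈ 0.720

Let p₁ = 0.15, p₀ = 0.042.
Under exogeneity and monotonicity, PN = (p₁ − p₀) / p₁.
PN = (0.15 − 0.042) / 0.15 = 0.108 / 0.15 ≈ 0.7200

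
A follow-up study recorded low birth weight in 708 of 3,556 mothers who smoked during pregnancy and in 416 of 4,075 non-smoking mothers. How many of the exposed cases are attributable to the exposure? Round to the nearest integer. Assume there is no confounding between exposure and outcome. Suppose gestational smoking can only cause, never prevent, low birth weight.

about 345 cases

p₁ = P(outcome | exposed) = 708/3556 = 0.1991
p₀ = P(outcome | unexposed) = 416/4075 = 0.10209
PN = (p₁ − p₀)/p₁ = (0.1991 − 0.10209) / 0.1991 ≈ 0.48726.
Attributable cases ≈ PN × (exposed cases) = 0.48726 × 708 ≈ 344.98.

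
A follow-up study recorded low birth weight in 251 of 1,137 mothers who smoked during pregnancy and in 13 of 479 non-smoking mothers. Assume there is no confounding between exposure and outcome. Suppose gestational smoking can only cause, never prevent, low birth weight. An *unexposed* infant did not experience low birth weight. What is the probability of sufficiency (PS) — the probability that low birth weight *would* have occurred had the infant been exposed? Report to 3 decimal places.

PS ≈ 0.199

p₁ = P(outcome | exposed) = 251/1137 = 0.22076
p₀ = P(outcome | unexposed) = 13/479 = 0.02714
Under exogeneity and monotonicity, PS = (p₁ − p₀) / (1 − p₀).
PS = (0.22076 − 0.02714) / (1 − 0.02714) = 0.19362 / 0.97286 ≈ 0.1990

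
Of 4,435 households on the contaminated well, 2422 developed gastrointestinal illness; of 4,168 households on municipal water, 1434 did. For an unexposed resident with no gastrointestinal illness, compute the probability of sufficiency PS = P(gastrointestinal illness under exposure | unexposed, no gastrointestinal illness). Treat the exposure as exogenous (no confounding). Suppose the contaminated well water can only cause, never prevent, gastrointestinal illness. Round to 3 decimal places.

p₁ = P(outcome | exposed) = 2422/4435 = 0.54611
p₀ = P(outcome | unexposed) = 1434/4168 = 0.34405
Under exogeneity and monotonicity, PS = (p₁ − p₀) / (1 − p₀).
PS = (0.54611 − 0.34405) / (1 − 0.34405) = 0.20206 / 0.65595 ≈ 0.3080

PS ≈ 0.308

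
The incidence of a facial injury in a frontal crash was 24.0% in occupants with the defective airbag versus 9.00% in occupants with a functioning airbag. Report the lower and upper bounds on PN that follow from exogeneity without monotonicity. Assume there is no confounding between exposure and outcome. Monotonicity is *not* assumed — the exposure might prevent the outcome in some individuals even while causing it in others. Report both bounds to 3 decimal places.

p₁ = 0.24, p₀ = 0.09.
Under exogeneity alone the bounds on PN are max{0,(p₁−p₀)/p₁} ≤ PN ≤ min{1,(1−p₀)/p₁}.
  lower = (p₁ − p₀)/p₁ = 0.15 / 0.24 ≈ 0.6250
  upper = min{1, (1 − p₀)/p₁} = 0.91 / 0.24 ≈ 3.7917 → capped at 1

0.625 ≤ PN ≤ 1.000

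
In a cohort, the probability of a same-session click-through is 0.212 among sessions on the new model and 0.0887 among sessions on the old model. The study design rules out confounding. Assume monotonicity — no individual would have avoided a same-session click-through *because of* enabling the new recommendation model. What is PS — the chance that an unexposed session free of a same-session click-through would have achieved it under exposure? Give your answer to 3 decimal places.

PS ≈ 0.135

Let p₁ = 0.212, p₀ = 0.0887.
Under exogeneity and monotonicity, PS = (p₁ − p₀) / (1 − p₀).
PS = (0.212 − 0.0887) / (1 − 0.0887) = 0.1233 / 0.9113 ≈ 0.1353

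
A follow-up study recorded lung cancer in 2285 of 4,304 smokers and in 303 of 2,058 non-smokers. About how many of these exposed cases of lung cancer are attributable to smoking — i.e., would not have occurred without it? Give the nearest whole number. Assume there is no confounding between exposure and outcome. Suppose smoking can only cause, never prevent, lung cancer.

p₁ = P(outcome | exposed) = 2285/4304 = 0.5309
p₀ = P(outcome | unexposed) = 303/2058 = 0.14723
PN = (p₁ − p₀)/p₁ = (0.5309 − 0.14723) / 0.5309 ≈ 0.72268.
Attributable cases ≈ PN × (exposed cases) = 0.72268 × 2285 ≈ 1651.32.

about 1651 cases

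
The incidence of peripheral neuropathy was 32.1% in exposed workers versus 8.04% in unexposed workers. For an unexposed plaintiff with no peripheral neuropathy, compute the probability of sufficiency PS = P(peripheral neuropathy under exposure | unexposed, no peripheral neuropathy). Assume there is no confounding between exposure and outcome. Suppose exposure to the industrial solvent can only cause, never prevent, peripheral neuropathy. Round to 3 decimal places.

PS ≈ 0.262

p₁ = 0.321, p₀ = 0.0804.
Under exogeneity and monotonicity, PS = (p₁ − p₀) / (1 − p₀).
PS = (0.321 − 0.0804) / (1 − 0.0804) = 0.2406 / 0.9196 ≈ 0.2616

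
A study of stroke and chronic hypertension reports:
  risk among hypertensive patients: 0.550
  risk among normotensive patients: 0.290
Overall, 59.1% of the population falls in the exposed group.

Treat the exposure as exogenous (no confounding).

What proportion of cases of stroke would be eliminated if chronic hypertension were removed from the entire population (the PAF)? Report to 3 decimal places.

Let p₁ = 0.55, p₀ = 0.29.
Overall risk P(Y=1) = π·p₁ + (1−π)·p₀ = 0.591×0.55 + 0.409×0.29 = 0.44366.
Under exogeneity, PAF = [P(Y=1) − p₀] / P(Y=1).
PAF = (0.44366 − 0.29) / 0.44366 ≈ 0.3463

PAF ≈ 0.346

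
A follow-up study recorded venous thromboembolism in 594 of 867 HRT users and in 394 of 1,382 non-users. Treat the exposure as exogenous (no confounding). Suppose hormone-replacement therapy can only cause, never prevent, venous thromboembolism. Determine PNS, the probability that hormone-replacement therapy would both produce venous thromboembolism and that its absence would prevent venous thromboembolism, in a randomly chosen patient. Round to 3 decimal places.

p₁ = P(outcome | exposed) = 594/867 = 0.68512
p₀ = P(outcome | unexposed) = 394/1382 = 0.28509
Under exogeneity and monotonicity, PNS = p₁ − p₀.
PNS = 0.68512 − 0.28509 = 0.40003

PNS ≈ 0.400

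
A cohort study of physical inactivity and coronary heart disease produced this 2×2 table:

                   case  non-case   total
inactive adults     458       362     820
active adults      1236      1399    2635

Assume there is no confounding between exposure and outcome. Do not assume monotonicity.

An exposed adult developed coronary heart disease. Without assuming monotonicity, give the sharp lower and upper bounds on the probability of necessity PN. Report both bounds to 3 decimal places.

p₁ = P(outcome | exposed) = 458/820 = 0.55854
p₀ = P(outcome | unexposed) = 1236/2635 = 0.46907
Under exogeneity alone the bounds on PN are max{0,(p₁−p₀)/p₁} ≤ PN ≤ min{1,(1−p₀)/p₁}.
  lower = (p₁ − p₀)/p₁ = 0.089466 / 0.55854 ≈ 0.1602
  upper = min{1, (1 − p₀)/p₁} = 0.53093 / 0.55854 ≈ 0.9506

0.160 ≤ PN ≤ 0.951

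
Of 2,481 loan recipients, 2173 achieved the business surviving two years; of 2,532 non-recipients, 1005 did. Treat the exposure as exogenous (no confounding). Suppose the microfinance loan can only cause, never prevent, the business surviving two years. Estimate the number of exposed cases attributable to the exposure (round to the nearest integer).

about 1188 cases

p₁ = P(outcome | exposed) = 2173/2481 = 0.87586
p₀ = P(outcome | unexposed) = 1005/2532 = 0.39692
PN = (p₁ − p₀)/p₁ = (0.87586 − 0.39692) / 0.87586 ≈ 0.54682.
Attributable cases ≈ PN × (exposed cases) = 0.54682 × 2173 ≈ 1188.24.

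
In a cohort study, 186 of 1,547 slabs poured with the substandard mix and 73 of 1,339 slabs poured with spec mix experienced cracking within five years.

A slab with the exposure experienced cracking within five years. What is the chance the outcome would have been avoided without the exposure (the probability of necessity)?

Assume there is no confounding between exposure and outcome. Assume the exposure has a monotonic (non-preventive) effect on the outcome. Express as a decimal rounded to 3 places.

PN ≈ 0.547

p₁ = P(outcome | exposed) = 186/1547 = 0.12023
p₀ = P(outcome | unexposed) = 73/1339 = 0.054518
Under exogeneity and monotonicity, PN = (p₁ − p₀) / p₁.
PN = (0.12023 − 0.054518) / 0.12023 = 0.065714 / 0.12023 ≈ 0.5466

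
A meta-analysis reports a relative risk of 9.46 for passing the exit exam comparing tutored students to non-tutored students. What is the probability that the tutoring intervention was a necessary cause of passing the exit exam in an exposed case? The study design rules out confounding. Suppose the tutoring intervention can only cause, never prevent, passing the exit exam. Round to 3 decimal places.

Under exogeneity and monotonicity, PN = (RR − 1) / RR = 1 − 1/RR.
PN = (9.46 − 1) / 9.46 = 8.46 / 9.46 ≈ 0.8943

PN ≈ 0.894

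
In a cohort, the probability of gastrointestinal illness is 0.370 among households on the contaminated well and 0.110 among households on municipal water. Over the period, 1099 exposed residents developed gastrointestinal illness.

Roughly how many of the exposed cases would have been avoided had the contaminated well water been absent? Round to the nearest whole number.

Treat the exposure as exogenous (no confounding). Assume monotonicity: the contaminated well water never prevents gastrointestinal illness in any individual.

Let p₁ = 0.37, p₀ = 0.11.
PN = (p₁ − p₀)/p₁ = (0.37 − 0.11) / 0.37 ≈ 0.70270.
Attributable cases ≈ PN × (exposed cases) = 0.70270 × 1099 ≈ 772.27.

about 772 cases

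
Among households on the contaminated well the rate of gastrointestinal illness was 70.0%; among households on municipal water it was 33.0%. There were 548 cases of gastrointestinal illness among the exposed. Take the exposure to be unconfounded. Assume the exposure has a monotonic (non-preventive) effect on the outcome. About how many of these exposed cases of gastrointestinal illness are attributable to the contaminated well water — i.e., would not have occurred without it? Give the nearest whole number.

p₁ = 0.7, p₀ = 0.33.
PN = (p₁ − p₀)/p₁ = (0.7 − 0.33) / 0.7 ≈ 0.52857.
Attributable cases ≈ PN × (exposed cases) = 0.52857 × 548 ≈ 289.66.

about 290 cases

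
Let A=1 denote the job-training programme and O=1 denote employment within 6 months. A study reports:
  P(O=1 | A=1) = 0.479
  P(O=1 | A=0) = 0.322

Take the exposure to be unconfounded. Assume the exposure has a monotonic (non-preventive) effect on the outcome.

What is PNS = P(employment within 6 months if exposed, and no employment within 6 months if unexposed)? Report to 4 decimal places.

Let p₁ = 0.479, p₀ = 0.322.
Under exogeneity and monotonicity, PNS = p₁ − p₀.
PNS = 0.479 − 0.322 = 0.157

PNS ≈ 0.1570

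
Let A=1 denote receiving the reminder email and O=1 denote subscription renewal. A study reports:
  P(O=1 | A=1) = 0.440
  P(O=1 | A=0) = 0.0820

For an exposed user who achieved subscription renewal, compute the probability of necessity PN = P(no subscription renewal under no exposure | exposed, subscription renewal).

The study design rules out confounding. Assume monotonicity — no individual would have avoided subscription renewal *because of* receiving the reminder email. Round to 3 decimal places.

Let p₁ = 0.44, p₀ = 0.082.
Under exogeneity and monotonicity, PN = (p₁ − p₀) / p₁.
PN = (0.44 − 0.082) / 0.44 = 0.358 / 0.44 ≈ 0.8136

PN ≈ 0.814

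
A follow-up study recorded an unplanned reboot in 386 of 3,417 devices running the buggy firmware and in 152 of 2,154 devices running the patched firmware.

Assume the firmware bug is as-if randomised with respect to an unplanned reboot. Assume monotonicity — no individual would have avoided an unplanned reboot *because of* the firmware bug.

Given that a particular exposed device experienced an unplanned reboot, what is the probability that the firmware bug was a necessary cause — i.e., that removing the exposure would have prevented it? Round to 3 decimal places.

PN ≈ 0.375

p₁ = P(outcome | exposed) = 386/3417 = 0.11296
p₀ = P(outcome | unexposed) = 152/2154 = 0.070566
Under exogeneity and monotonicity, PN = (p₁ − p₀) / p₁.
PN = (0.11296 − 0.070566) / 0.11296 = 0.042398 / 0.11296 ≈ 0.3753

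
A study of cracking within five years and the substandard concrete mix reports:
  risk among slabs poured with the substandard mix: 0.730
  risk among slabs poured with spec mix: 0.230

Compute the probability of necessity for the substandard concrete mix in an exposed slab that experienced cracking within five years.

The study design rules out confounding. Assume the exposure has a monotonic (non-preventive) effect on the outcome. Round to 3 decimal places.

PN ≈ 0.685

Let p₁ = 0.73, p₀ = 0.23.
Under exogeneity and monotonicity, PN = (p₁ − p₀) / p₁.
PN = (0.73 − 0.23) / 0.73 = 0.5 / 0.73 ≈ 0.6849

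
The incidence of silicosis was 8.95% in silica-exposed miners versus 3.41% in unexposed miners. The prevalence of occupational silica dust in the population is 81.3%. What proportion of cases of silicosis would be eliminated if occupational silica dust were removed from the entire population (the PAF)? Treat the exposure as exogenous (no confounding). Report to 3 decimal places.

PAF ≈ 0.569

p₁ = 0.0895, p₀ = 0.0341.
Overall risk P(Y=1) = π·p₁ + (1−π)·p₀ = 0.813×0.0895 + 0.187×0.0341 = 0.07914.
Under exogeneity, PAF = [P(Y=1) − p₀] / P(Y=1).
PAF = (0.07914 − 0.0341) / 0.07914 ≈ 0.5691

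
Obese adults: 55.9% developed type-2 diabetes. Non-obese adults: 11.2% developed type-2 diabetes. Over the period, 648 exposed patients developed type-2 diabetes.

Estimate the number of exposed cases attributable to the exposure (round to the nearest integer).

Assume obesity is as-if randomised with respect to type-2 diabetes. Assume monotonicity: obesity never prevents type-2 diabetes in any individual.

p₁ = 0.559, p₀ = 0.112.
PN = (p₁ − p₀)/p₁ = (0.559 − 0.112) / 0.559 ≈ 0.79964.
Attributable cases ≈ PN × (exposed cases) = 0.79964 × 648 ≈ 518.17.

about 518 cases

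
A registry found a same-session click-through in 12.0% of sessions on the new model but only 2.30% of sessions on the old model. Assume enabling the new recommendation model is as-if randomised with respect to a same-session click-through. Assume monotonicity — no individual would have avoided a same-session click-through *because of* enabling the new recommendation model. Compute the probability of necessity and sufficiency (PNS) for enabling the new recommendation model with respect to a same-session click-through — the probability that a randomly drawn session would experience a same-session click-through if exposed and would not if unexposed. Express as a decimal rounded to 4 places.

p₁ = 0.12, p₀ = 0.023.
Under exogeneity and monotonicity, PNS = p₁ − p₀.
PNS = 0.12 − 0.023 = 0.097

PNS ≈ 0.0970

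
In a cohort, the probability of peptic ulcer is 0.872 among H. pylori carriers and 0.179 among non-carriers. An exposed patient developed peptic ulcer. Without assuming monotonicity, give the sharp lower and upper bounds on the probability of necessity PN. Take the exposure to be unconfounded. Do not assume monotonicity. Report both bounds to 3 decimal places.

0.795 ≤ PN ≤ 0.942

Let p₁ = 0.872, p₀ = 0.179.
Under exogeneity alone the bounds on PN are max{0,(p₁−p₀)/p₁} ≤ PN ≤ min{1,(1−p₀)/p₁}.
  lower = (p₁ − p₀)/p₁ = 0.693 / 0.872 ≈ 0.7947
  upper = min{1, (1 − p₀)/p₁} = 0.821 / 0.872 ≈ 0.9415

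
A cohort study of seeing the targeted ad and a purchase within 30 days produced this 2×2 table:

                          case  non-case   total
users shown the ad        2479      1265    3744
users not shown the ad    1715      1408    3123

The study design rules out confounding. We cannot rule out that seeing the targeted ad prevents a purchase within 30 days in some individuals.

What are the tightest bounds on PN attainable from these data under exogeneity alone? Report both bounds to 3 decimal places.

0.171 ≤ PN ≤ 0.681

p₁ = P(outcome | exposed) = 2479/3744 = 0.66213
p₀ = P(outcome | unexposed) = 1715/3123 = 0.54915
Under exogeneity alone the bounds on PN are max{0,(p₁−p₀)/p₁} ≤ PN ≤ min{1,(1−p₀)/p₁}.
  lower = (p₁ − p₀)/p₁ = 0.11297 / 0.66213 ≈ 0.1706
  upper = min{1, (1 − p₀)/p₁} = 0.45085 / 0.66213 ≈ 0.6809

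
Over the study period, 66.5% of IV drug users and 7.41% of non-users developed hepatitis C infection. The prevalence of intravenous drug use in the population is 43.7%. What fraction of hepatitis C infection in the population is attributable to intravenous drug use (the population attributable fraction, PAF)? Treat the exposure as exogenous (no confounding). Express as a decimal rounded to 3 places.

p₁ = 0.665, p₀ = 0.0741.
Overall risk P(Y=1) = π·p₁ + (1−π)·p₀ = 0.437×0.665 + 0.563×0.0741 = 0.33232.
Under exogeneity, PAF = [P(Y=1) − p₀] / P(Y=1).
PAF = (0.33232 − 0.0741) / 0.33232 ≈ 0.7770

PAF ≈ 0.777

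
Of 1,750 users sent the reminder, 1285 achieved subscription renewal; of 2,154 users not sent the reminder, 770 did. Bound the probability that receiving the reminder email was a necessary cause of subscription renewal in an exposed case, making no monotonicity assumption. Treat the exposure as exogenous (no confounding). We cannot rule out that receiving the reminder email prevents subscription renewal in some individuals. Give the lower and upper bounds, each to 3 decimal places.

p₁ = P(outcome | exposed) = 1285/1750 = 0.73429
p₀ = P(outcome | unexposed) = 770/2154 = 0.35747
Under exogeneity alone the bounds on PN are max{0,(p₁−p₀)/p₁} ≤ PN ≤ min{1,(1−p₀)/p₁}.
  lower = (p₁ − p₀)/p₁ = 0.37681 / 0.73429 ≈ 0.5132
  upper = min{1, (1 − p₀)/p₁} = 0.64253 / 0.73429 ≈ 0.8750

0.513 ≤ PN ≤ 0.875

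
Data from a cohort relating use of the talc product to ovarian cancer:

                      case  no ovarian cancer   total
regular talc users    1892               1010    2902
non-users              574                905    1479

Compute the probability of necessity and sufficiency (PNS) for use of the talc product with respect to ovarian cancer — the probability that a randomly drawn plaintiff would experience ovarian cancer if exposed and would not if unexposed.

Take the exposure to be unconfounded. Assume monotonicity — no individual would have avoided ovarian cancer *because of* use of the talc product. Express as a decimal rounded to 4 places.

PNS ≈ 0.2639

p₁ = P(outcome | exposed) = 1892/2902 = 0.65196
p₀ = P(outcome | unexposed) = 574/1479 = 0.3881
Under exogeneity and monotonicity, PNS = p₁ − p₀.
PNS = 0.65196 − 0.3881 = 0.26386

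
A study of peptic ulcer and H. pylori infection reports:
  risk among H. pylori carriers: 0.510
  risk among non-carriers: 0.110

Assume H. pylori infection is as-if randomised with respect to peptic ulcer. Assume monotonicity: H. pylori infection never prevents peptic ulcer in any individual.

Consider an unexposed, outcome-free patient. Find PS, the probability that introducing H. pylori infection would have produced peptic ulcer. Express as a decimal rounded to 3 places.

Let p₁ = 0.51, p₀ = 0.11.
Under exogeneity and monotonicity, PS = (p₁ − p₀) / (1 − p₀).
PS = (0.51 − 0.11) / (1 − 0.11) = 0.4 / 0.89 ≈ 0.4494

PS ≈ 0.449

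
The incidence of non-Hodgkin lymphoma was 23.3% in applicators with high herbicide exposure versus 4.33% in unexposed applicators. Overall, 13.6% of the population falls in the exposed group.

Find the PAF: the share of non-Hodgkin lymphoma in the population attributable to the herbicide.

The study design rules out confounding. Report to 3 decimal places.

p₁ = 0.233, p₀ = 0.0433.
Overall risk P(Y=1) = π·p₁ + (1−π)·p₀ = 0.136×0.233 + 0.864×0.0433 = 0.069099.
Under exogeneity, PAF = [P(Y=1) − p₀] / P(Y=1).
PAF = (0.069099 − 0.0433) / 0.069099 ≈ 0.3734

PAF ≈ 0.373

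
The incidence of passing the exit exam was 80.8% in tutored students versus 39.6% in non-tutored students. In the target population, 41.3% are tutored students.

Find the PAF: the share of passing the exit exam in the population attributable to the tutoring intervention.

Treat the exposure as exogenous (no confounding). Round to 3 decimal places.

PAF ≈ 0.301

p₁ = 0.808, p₀ = 0.396.
Overall risk P(Y=1) = π·p₁ + (1−π)·p₀ = 0.413×0.808 + 0.587×0.396 = 0.56616.
Under exogeneity, PAF = [P(Y=1) − p₀] / P(Y=1).
PAF = (0.56616 − 0.396) / 0.56616 ≈ 0.3005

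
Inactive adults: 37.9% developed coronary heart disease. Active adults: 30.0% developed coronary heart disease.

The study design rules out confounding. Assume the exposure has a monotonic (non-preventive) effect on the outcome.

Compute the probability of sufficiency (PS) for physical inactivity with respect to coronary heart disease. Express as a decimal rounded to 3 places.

PS ≈ 0.113

p₁ = 0.379, p₀ = 0.3.
Under exogeneity and monotonicity, PS = (p₁ − p₀) / (1 − p₀).
PS = (0.379 − 0.3) / (1 − 0.3) = 0.079 / 0.7 ≈ 0.1129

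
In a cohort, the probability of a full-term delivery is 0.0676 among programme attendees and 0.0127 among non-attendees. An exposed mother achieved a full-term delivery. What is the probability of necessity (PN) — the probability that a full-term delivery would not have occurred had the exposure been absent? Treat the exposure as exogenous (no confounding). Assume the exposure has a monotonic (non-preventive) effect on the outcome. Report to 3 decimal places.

PN ≈ 0.812

Let p₁ = 0.0676, p₀ = 0.0127.
Under exogeneity and monotonicity, PN = (p₁ − p₀) / p₁.
PN = (0.0676 − 0.0127) / 0.0676 = 0.0549 / 0.0676 ≈ 0.8121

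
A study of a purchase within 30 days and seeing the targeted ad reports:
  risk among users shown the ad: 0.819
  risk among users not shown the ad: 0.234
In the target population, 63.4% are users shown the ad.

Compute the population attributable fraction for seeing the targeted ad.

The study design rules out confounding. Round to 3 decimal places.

PAF ≈ 0.613

Let p₁ = 0.819, p₀ = 0.234.
Overall risk P(Y=1) = π·p₁ + (1−π)·p₀ = 0.634×0.819 + 0.366×0.234 = 0.60489.
Under exogeneity, PAF = [P(Y=1) − p₀] / P(Y=1).
PAF = (0.60489 − 0.234) / 0.60489 ≈ 0.6132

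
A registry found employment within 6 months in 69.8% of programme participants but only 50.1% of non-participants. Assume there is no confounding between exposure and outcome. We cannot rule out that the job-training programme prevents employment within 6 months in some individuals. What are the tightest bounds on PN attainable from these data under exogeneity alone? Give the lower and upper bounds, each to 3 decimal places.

0.282 ≤ PN ≤ 0.715

p₁ = 0.698, p₀ = 0.501.
Under exogeneity alone the bounds on PN are max{0,(p₁−p₀)/p₁} ≤ PN ≤ min{1,(1−p₀)/p₁}.
  lower = (p₁ − p₀)/p₁ = 0.197 / 0.698 ≈ 0.2822
  upper = min{1, (1 − p₀)/p₁} = 0.499 / 0.698 ≈ 0.7149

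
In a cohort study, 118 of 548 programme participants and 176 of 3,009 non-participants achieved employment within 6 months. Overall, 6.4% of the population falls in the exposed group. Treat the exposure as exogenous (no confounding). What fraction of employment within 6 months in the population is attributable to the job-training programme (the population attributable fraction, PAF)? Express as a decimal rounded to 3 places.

PAF ≈ 0.146

p₁ = P(outcome | exposed) = 118/548 = 0.21533
p₀ = P(outcome | unexposed) = 176/3009 = 0.058491
Overall risk P(Y=1) = π·p₁ + (1−π)·p₀ = 0.064×0.21533 + 0.936×0.058491 = 0.068529.
Under exogeneity, PAF = [P(Y=1) − p₀] / P(Y=1).
PAF = (0.068529 − 0.058491) / 0.068529 ≈ 0.1465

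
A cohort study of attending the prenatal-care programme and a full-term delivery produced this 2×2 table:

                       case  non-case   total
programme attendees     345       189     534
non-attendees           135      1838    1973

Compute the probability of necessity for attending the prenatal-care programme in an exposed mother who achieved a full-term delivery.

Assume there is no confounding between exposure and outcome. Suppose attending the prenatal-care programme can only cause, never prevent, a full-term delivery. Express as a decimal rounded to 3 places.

p₁ = P(outcome | exposed) = 345/534 = 0.64607
p₀ = P(outcome | unexposed) = 135/1973 = 0.068424
Under exogeneity and monotonicity, PN = (p₁ − p₀) / p₁.
PN = (0.64607 − 0.068424) / 0.64607 = 0.57764 / 0.64607 ≈ 0.8941

PN ≈ 0.894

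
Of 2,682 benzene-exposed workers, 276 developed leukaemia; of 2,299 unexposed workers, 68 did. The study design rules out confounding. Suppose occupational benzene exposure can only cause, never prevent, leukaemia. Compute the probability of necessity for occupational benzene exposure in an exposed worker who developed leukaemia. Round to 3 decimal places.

PN ≈ 0.713

p₁ = P(outcome | exposed) = 276/2682 = 0.10291
p₀ = P(outcome | unexposed) = 68/2299 = 0.029578
Under exogeneity and monotonicity, PN = (p₁ − p₀) / p₁.
PN = (0.10291 − 0.029578) / 0.10291 = 0.07333 / 0.10291 ≈ 0.7126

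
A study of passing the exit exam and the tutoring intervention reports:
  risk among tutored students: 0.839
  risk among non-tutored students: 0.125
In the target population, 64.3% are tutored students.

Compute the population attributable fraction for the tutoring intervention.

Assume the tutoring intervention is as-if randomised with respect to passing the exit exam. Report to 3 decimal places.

PAF ≈ 0.786

Let p₁ = 0.839, p₀ = 0.125.
Overall risk P(Y=1) = π·p₁ + (1−π)·p₀ = 0.643×0.839 + 0.357×0.125 = 0.5841.
Under exogeneity, PAF = [P(Y=1) − p₀] / P(Y=1).
PAF = (0.5841 − 0.125) / 0.5841 ≈ 0.7860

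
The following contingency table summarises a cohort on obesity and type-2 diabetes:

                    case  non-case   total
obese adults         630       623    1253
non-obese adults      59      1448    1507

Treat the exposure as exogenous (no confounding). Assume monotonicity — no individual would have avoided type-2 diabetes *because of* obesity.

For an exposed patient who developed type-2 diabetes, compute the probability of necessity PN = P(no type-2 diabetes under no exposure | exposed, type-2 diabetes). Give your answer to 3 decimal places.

PN ≈ 0.922

p₁ = P(outcome | exposed) = 630/1253 = 0.50279
p₀ = P(outcome | unexposed) = 59/1507 = 0.039151
Under exogeneity and monotonicity, PN = (p₁ − p₀)/p₁.
PN = (0.50279 − 0.039151) / 0.50279 ≈ 0.9221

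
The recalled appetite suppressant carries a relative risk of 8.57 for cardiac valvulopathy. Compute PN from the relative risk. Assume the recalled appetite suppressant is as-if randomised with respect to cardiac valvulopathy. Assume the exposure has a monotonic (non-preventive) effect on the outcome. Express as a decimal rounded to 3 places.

Under exogeneity and monotonicity, PN = (RR − 1) / RR = 1 − 1/RR.
PN = (8.57 − 1) / 8.57 = 7.57 / 8.57 ≈ 0.8833

PN ≈ 0.883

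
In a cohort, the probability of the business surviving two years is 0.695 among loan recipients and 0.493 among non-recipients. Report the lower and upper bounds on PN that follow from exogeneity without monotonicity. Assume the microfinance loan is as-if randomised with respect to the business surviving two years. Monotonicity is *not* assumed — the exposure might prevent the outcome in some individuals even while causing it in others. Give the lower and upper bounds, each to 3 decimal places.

0.291 ≤ PN ≤ 0.729

Let p₁ = 0.695, p₀ = 0.493.
Under exogeneity alone the bounds on PN are max{0,(p₁−p₀)/p₁} ≤ PN ≤ min{1,(1−p₀)/p₁}.
  lower = (p₁ − p₀)/p₁ = 0.202 / 0.695 ≈ 0.2906
  upper = min{1, (1 − p₀)/p₁} = 0.507 / 0.695 ≈ 0.7295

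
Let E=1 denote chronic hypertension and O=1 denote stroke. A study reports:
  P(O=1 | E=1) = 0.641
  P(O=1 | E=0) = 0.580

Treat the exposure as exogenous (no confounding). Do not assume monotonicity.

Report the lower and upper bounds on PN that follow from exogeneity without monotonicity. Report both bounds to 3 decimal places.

0.095 ≤ PN ≤ 0.655

Let p₁ = 0.641, p₀ = 0.58.
Under exogeneity alone the bounds on PN are max{0,(p₁−p₀)/p₁} ≤ PN ≤ min{1,(1−p₀)/p₁}.
  lower = (p₁ − p₀)/p₁ = 0.061 / 0.641 ≈ 0.0952
  upper = min{1, (1 − p₀)/p₁} = 0.42 / 0.641 ≈ 0.6552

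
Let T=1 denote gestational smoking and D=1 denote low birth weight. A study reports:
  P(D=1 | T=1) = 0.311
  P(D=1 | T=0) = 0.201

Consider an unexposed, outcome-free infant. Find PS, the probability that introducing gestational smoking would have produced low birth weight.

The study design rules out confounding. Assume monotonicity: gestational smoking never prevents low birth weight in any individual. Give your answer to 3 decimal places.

Let p₁ = 0.311, p₀ = 0.201.
Under exogeneity and monotonicity, PS = (p₁ − p₀) / (1 − p₀).
PS = (0.311 − 0.201) / (1 − 0.201) = 0.11 / 0.799 ≈ 0.1377

PS ≈ 0.138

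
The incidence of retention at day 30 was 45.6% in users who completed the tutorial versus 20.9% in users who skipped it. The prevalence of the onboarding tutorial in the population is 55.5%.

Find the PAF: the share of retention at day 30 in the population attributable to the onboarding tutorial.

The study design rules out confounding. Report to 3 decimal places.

p₁ = 0.456, p₀ = 0.209.
Overall risk P(Y=1) = π·p₁ + (1−π)·p₀ = 0.555×0.456 + 0.445×0.209 = 0.34609.
Under exogeneity, PAF = [P(Y=1) − p₀] / P(Y=1).
PAF = (0.34609 − 0.209) / 0.34609 ≈ 0.3961

PAF ≈ 0.396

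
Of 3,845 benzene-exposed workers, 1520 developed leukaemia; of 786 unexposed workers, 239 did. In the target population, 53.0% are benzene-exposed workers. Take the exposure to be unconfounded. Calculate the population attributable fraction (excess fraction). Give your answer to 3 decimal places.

p₁ = P(outcome | exposed) = 1520/3845 = 0.39532
p₀ = P(outcome | unexposed) = 239/786 = 0.30407
Overall risk P(Y=1) = π·p₁ + (1−π)·p₀ = 0.53×0.39532 + 0.47×0.30407 = 0.35243.
Under exogeneity, PAF = [P(Y=1) − p₀] / P(Y=1).
PAF = (0.35243 − 0.30407) / 0.35243 ≈ 0.1372

PAF ≈ 0.137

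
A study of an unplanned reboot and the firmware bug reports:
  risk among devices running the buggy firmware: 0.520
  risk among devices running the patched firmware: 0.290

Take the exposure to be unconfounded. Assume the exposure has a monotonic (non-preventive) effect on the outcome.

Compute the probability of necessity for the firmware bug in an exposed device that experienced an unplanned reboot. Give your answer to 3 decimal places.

Let p₁ = 0.52, p₀ = 0.29.
Under exogeneity and monotonicity, PN = (p₁ − p₀) / p₁.
PN = (0.52 − 0.29) / 0.52 = 0.23 / 0.52 ≈ 0.4423

PN ≈ 0.442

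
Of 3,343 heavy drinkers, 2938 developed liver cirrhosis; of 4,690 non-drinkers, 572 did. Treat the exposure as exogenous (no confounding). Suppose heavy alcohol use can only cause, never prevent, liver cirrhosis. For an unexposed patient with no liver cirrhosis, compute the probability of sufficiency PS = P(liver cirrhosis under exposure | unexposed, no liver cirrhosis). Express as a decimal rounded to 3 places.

p₁ = P(outcome | exposed) = 2938/3343 = 0.87885
p₀ = P(outcome | unexposed) = 572/4690 = 0.12196
Under exogeneity and monotonicity, PS = (p₁ − p₀) / (1 − p₀).
PS = (0.87885 − 0.12196) / (1 − 0.12196) = 0.75689 / 0.87804 ≈ 0.8620

PS ≈ 0.862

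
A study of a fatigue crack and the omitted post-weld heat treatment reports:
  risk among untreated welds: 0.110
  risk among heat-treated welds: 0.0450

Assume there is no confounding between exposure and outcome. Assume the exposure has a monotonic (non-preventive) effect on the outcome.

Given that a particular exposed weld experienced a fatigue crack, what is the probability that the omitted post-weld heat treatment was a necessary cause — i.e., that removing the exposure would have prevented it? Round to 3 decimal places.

PN ≈ 0.591

Let p₁ = 0.11, p₀ = 0.045.
Under exogeneity and monotonicity, PN = (p₁ − p₀) / p₁.
PN = (0.11 − 0.045) / 0.11 = 0.065 / 0.11 ≈ 0.5909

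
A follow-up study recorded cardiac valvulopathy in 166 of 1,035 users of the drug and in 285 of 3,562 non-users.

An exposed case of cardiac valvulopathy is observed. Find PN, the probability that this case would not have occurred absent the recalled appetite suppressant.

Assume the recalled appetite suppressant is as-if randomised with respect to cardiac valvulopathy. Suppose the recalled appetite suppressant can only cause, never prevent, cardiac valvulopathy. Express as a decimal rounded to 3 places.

PN ≈ 0.501

p₁ = P(outcome | exposed) = 166/1035 = 0.16039
p₀ = P(outcome | unexposed) = 285/3562 = 0.080011
Under exogeneity and monotonicity, PN = (p₁ − p₀) / p₁.
PN = (0.16039 − 0.080011) / 0.16039 = 0.080375 / 0.16039 ≈ 0.5011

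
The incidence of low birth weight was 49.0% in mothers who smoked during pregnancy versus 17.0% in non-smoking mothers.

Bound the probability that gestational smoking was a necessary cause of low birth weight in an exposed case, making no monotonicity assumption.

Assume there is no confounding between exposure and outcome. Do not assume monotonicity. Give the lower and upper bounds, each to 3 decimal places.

0.653 ≤ PN ≤ 1.000

p₁ = 0.49, p₀ = 0.17.
Under exogeneity alone the bounds on PN are max{0,(p₁−p₀)/p₁} ≤ PN ≤ min{1,(1−p₀)/p₁}.
  lower = (p₁ − p₀)/p₁ = 0.32 / 0.49 ≈ 0.6531
  upper = min{1, (1 − p₀)/p₁} = 0.83 / 0.49 ≈ 1.6939 → capped at 1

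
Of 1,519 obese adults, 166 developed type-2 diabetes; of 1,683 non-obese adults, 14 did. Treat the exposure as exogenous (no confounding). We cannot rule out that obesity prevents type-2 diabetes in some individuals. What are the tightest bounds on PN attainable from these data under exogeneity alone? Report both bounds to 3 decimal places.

p₁ = P(outcome | exposed) = 166/1519 = 0.10928
p₀ = P(outcome | unexposed) = 14/1683 = 0.0083185
Under exogeneity alone the bounds on PN are max{0,(p₁−p₀)/p₁} ≤ PN ≤ min{1,(1−p₀)/p₁}.
  lower = (p₁ − p₀)/p₁ = 0.10096 / 0.10928 ≈ 0.9239
  upper = min{1, (1 − p₀)/p₁} = 0.99168 / 0.10928 ≈ 9.0745 → capped at 1

0.924 ≤ PN ≤ 1.000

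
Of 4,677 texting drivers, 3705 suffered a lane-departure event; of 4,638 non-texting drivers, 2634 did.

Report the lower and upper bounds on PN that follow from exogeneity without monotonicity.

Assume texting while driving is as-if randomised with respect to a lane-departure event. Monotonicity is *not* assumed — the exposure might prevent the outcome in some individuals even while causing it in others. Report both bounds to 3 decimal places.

0.283 ≤ PN ≤ 0.545

p₁ = P(outcome | exposed) = 3705/4677 = 0.79217
p₀ = P(outcome | unexposed) = 2634/4638 = 0.56792
Under exogeneity alone the bounds on PN are max{0,(p₁−p₀)/p₁} ≤ PN ≤ min{1,(1−p₀)/p₁}.
  lower = (p₁ − p₀)/p₁ = 0.22426 / 0.79217 ≈ 0.2831
  upper = min{1, (1 − p₀)/p₁} = 0.43208 / 0.79217 ≈ 0.5454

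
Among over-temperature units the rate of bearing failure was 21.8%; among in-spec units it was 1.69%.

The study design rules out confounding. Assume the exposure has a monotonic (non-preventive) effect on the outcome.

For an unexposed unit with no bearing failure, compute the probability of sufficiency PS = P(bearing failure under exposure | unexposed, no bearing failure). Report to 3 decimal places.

p₁ = 0.218, p₀ = 0.0169.
Under exogeneity and monotonicity, PS = (p₁ − p₀) / (1 − p₀).
PS = (0.218 − 0.0169) / (1 − 0.0169) = 0.2011 / 0.9831 ≈ 0.2046

PS ≈ 0.205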